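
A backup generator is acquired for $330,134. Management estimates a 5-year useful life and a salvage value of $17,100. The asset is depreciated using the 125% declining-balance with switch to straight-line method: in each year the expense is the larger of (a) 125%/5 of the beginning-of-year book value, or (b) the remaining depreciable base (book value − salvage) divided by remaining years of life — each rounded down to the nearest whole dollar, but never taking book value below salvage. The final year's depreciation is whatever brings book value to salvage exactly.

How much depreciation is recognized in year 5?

Depreciable base = $330,134 − $17,100 = $313,034.
Year 1: DB = ⌊$330,134 × 125%/5⌋ = $82,533; SL = ⌊$313,034/5⌋ = $62,606 → take DB $82,533. Book value $247,601.
Year 2: DB = ⌊$247,601 × 125%/5⌋ = $61,900; SL = ⌊$230,501/4⌋ = $57,625 → take DB $61,900. Book value $185,701.
Year 3: DB = ⌊$185,701 × 125%/5⌋ = $46,425; SL = ⌊$168,601/3⌋ = $56,200 → take SL $56,200. Book value $129,501.
Year 4: DB = ⌊$129,501 × 125%/5⌋ = $32,375; SL = ⌊$112,401/2⌋ = $56,200 → take SL $56,200. Book value $73,301.
Year 5 (final): $73,301 − $17,100 = $56,201. Book value $17,100.

$56,201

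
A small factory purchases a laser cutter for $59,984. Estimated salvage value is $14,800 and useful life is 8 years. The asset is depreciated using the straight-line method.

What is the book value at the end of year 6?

$26,096

Depreciable base = $59,984 − $14,800 = $45,184.
Annual expense = $45,184 / 8 = $5,648.
End of year 1: book value $54,336.
End of year 2: book value $48,688.
End of year 3: book value $43,040.
End of year 4: book value $37,392.
End of year 5: book value $31,744.
End of year 6: book value $26,096.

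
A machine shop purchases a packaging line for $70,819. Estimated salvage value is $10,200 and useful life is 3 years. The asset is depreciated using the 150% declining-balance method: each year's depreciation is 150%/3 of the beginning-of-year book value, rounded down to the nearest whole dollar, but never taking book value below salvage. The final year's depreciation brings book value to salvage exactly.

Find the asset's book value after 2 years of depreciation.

$17,705

Depreciable base = $70,819 − $10,200 = $60,619.
Year 1: ⌊$70,819 × 150%/3⌋ = $35,409. Book value $35,410.
Year 2: ⌊$35,410 × 150%/3⌋ = $17,705. Book value $17,705.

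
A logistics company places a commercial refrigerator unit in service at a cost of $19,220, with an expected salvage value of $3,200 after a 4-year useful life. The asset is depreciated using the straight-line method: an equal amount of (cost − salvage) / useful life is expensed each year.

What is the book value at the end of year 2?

Depreciable base = $19,220 − $3,200 = $16,020.
Annual expense = $16,020 / 4 = $4,005.
End of year 1: book value $15,215.
End of year 2: book value $11,210.

$11,210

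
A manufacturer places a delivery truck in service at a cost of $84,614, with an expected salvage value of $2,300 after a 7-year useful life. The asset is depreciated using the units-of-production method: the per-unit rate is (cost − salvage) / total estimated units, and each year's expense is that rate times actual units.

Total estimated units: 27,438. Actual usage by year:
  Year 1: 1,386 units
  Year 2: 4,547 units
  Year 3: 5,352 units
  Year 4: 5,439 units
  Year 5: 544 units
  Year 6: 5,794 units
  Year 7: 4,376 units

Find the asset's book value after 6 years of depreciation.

Depreciable base = $84,614 − $2,300 = $82,314.
Rate = $82,314 / 27,438 units = $3 per unit.
Year 1: 1,386 × $3 = $4,158. Book value $80,456.
Year 2: 4,547 × $3 = $13,641. Book value $66,815.
Year 3: 5,352 × $3 = $16,056. Book value $50,759.
Year 4: 5,439 × $3 = $16,317. Book value $34,442.
Year 5: 544 × $3 = $1,632. Book value $32,810.
Year 6: 5,794 × $3 = $17,382. Book value $15,428.

$15,428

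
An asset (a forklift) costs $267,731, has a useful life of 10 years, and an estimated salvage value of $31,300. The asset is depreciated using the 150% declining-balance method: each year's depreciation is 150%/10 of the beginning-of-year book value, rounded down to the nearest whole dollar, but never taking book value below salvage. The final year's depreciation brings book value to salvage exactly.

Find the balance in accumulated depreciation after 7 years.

Depreciable base = $267,731 − $31,300 = $236,431.
Year 1: ⌊$267,731 × 150%/10⌋ = $40,159. Book value $227,572.
Year 2: ⌊$227,572 × 150%/10⌋ = $34,135. Book value $193,437.
Year 3: ⌊$193,437 × 150%/10⌋ = $29,015. Book value $164,422.
Year 4: ⌊$164,422 × 150%/10⌋ = $24,663. Book value $139,759.
Year 5: ⌊$139,759 × 150%/10⌋ = $20,963. Book value $118,796.
Year 6: ⌊$118,796 × 150%/10⌋ = $17,819. Book value $100,977.
Year 7: ⌊$100,977 × 150%/10⌋ = $15,146. Book value $85,831.
Accumulated through year 7 = $267,731 − $85,831 = $181,900.

$181,900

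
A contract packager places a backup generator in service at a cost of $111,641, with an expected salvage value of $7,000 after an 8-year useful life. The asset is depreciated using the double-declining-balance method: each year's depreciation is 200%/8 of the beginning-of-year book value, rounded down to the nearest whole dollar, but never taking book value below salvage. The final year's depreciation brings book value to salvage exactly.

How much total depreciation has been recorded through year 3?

$64,541

Depreciable base = $111,641 − $7,000 = $104,641.
Year 1: ⌊$111,641 × 200%/8⌋ = $27,910. Book value $83,731.
Year 2: ⌊$83,731 × 200%/8⌋ = $20,932. Book value $62,799.
Year 3: ⌊$62,799 × 200%/8⌋ = $15,699. Book value $47,100.
Accumulated through year 3 = $111,641 − $47,100 = $64,541.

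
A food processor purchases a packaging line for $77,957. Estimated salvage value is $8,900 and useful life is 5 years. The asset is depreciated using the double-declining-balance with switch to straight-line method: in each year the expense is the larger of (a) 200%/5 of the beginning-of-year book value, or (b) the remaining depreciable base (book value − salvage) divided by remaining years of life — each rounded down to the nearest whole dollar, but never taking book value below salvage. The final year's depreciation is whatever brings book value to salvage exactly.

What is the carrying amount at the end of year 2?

$28,065

Depreciable base = $77,957 − $8,900 = $69,057.
Year 1: DB = ⌊$77,957 × 200%/5⌋ = $31,182; SL = ⌊$69,057/5⌋ = $13,811 → take DB $31,182. Book value $46,775.
Year 2: DB = ⌊$46,775 × 200%/5⌋ = $18,710; SL = ⌊$37,875/4⌋ = $9,468 → take DB $18,710. Book value $28,065.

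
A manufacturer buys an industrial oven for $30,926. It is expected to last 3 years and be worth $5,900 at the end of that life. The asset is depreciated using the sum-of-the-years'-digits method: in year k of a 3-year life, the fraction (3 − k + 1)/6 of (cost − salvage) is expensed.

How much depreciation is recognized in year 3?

Depreciable base = $30,926 − $5,900 = $25,026.
Sum of the years' digits = 3+2+1 = 6.
Year 1: $25,026 × 3/6 = $12,513. Book value $18,413.
Year 2: $25,026 × 2/6 = $8,342. Book value $10,071.
Year 3: $25,026 × 1/6 = $4,171. Book value $5,900.

$4,171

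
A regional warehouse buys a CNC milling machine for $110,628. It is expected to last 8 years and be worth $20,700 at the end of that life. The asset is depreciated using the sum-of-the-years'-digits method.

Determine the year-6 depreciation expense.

Depreciable base = $110,628 − $20,700 = $89,928.
Sum of the years' digits = 8+7+6+5+4+3+2+1 = 36.
Year 1: $89,928 × 8/36 = $19,984. Book value $90,644.
Year 2: $89,928 × 7/36 = $17,486. Book value $73,158.
Year 3: $89,928 × 6/36 = $14,988. Book value $58,170.
Year 4: $89,928 × 5/36 = $12,490. Book value $45,680.
Year 5: $89,928 × 4/36 = $9,992. Book value $35,688.
Year 6: $89,928 × 3/36 = $7,494. Book value $28,194.

$7,494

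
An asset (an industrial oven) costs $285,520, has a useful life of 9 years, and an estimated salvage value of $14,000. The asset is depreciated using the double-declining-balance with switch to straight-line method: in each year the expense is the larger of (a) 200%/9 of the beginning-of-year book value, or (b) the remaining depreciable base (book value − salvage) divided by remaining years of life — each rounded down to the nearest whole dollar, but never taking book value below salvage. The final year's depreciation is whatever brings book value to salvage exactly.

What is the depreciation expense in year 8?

Depreciable base = $285,520 − $14,000 = $271,520.
Year 1: DB = ⌊$285,520 × 200%/9⌋ = $63,448; SL = ⌊$271,520/9⌋ = $30,168 → take DB $63,448. Book value $222,072.
Year 2: DB = ⌊$222,072 × 200%/9⌋ = $49,349; SL = ⌊$208,072/8⌋ = $26,009 → take DB $49,349. Book value $172,723.
Year 3: DB = ⌊$172,723 × 200%/9⌋ = $38,382; SL = ⌊$158,723/7⌋ = $22,674 → take DB $38,382. Book value $134,341.
Year 4: DB = ⌊$134,341 × 200%/9⌋ = $29,853; SL = ⌊$120,341/6⌋ = $20,056 → take DB $29,853. Book value $104,488.
Year 5: DB = ⌊$104,488 × 200%/9⌋ = $23,219; SL = ⌊$90,488/5⌋ = $18,097 → take DB $23,219. Book value $81,269.
Year 6: DB = ⌊$81,269 × 200%/9⌋ = $18,059; SL = ⌊$67,269/4⌋ = $16,817 → take DB $18,059. Book value $63,210.
Year 7: DB = ⌊$63,210 × 200%/9⌋ = $14,046; SL = ⌊$49,210/3⌋ = $16,403 → take SL $16,403. Book value $46,807.
Year 8: DB = ⌊$46,807 × 200%/9⌋ = $10,401; SL = ⌊$32,807/2⌋ = $16,403 → take SL $16,403. Book value $30,404.

$16,403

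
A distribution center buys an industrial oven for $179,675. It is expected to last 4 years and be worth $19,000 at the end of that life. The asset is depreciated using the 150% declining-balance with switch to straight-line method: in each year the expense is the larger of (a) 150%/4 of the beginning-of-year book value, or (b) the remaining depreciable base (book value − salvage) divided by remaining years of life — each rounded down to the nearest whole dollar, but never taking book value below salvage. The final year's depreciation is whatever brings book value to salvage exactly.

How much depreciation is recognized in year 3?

$26,319

Depreciable base = $179,675 − $19,000 = $160,675.
Year 1: DB = ⌊$179,675 × 150%/4⌋ = $67,378; SL = ⌊$160,675/4⌋ = $40,168 → take DB $67,378. Book value $112,297.
Year 2: DB = ⌊$112,297 × 150%/4⌋ = $42,111; SL = ⌊$93,297/3⌋ = $31,099 → take DB $42,111. Book value $70,186.
Year 3: DB = ⌊$70,186 × 150%/4⌋ = $26,319; SL = ⌊$51,186/2⌋ = $25,593 → take DB $26,319. Book value $43,867.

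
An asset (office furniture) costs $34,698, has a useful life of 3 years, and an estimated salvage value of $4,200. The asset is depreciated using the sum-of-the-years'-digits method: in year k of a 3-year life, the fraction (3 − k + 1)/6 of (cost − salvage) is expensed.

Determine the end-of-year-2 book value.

Depreciable base = $34,698 − $4,200 = $30,498.
Sum of the years' digits = 3+2+1 = 6.
Year 1: $30,498 × 3/6 = $15,249. Book value $19,449.
Year 2: $30,498 × 2/6 = $10,166. Book value $9,283.

$9,283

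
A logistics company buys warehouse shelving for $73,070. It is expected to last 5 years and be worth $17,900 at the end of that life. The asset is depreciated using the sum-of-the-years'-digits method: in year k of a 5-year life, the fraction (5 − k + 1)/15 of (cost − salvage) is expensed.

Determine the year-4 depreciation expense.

Depreciable base = $73,070 − $17,900 = $55,170.
Sum of the years' digits = 5+4+3+2+1 = 15.
Year 1: $55,170 × 5/15 = $18,390. Book value $54,680.
Year 2: $55,170 × 4/15 = $14,712. Book value $39,968.
Year 3: $55,170 × 3/15 = $11,034. Book value $28,934.
Year 4: $55,170 × 2/15 = $7,356. Book value $21,578.

$7,356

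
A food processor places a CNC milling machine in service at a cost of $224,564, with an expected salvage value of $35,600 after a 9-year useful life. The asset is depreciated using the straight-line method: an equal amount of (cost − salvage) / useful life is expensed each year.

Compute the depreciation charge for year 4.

Depreciable base = $224,564 − $35,600 = $188,964.
Annual expense = $188,964 / 9 = $20,996.

$20,996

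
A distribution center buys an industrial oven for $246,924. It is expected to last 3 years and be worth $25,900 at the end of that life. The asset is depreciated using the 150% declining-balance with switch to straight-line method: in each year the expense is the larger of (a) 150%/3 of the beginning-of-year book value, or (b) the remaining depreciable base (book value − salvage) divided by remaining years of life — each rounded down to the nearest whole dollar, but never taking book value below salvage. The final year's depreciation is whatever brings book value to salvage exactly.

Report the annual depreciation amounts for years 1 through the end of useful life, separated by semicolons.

Depreciable base = $246,924 − $25,900 = $221,024.
Year 1: DB = ⌊$246,924 × 150%/3⌋ = $123,462; SL = ⌊$221,024/3⌋ = $73,674 → take DB $123,462. Book value $123,462.
Year 2: DB = ⌊$123,462 × 150%/3⌋ = $61,731; SL = ⌊$97,562/2⌋ = $48,781 → take DB $61,731. Book value $61,731.
Year 3 (final): $61,731 − $25,900 = $35,831. Book value $25,900.

$123,462; $61,731; $35,831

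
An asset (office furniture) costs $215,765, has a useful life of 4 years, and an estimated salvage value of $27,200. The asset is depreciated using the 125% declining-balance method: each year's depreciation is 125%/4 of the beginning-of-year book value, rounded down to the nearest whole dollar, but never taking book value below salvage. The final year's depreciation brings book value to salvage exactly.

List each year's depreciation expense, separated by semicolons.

$67,426; $46,355; $31,870; $42,914

Depreciable base = $215,765 − $27,200 = $188,565.
Year 1: ⌊$215,765 × 125%/4⌋ = $67,426. Book value $148,339.
Year 2: ⌊$148,339 × 125%/4⌋ = $46,355. Book value $101,984.
Year 3: ⌊$101,984 × 125%/4⌋ = $31,870. Book value $70,114.
Year 4 (final): $70,114 − $27,200 = $42,914. Book value $27,200.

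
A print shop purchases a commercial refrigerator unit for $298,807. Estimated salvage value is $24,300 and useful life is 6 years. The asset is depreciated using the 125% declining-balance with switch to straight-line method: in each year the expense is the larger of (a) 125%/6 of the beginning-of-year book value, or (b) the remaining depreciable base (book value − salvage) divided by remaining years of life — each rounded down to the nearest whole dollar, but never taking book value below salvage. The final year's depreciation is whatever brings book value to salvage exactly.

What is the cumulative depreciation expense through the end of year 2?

Depreciable base = $298,807 − $24,300 = $274,507.
Year 1: DB = ⌊$298,807 × 125%/6⌋ = $62,251; SL = ⌊$274,507/6⌋ = $45,751 → take DB $62,251. Book value $236,556.
Year 2: DB = ⌊$236,556 × 125%/6⌋ = $49,282; SL = ⌊$212,256/5⌋ = $42,451 → take DB $49,282. Book value $187,274.
Accumulated through year 2 = $298,807 − $187,274 = $111,533.

$111,533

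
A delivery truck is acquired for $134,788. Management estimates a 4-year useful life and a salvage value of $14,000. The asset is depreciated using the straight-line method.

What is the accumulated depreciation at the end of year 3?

Depreciable base = $134,788 − $14,000 = $120,788.
Annual expense = $120,788 / 4 = $30,197.
End of year 1: book value $104,591.
End of year 2: book value $74,394.
End of year 3: book value $44,197.
Accumulated through year 3 = $134,788 − $44,197 = $90,591.

$90,591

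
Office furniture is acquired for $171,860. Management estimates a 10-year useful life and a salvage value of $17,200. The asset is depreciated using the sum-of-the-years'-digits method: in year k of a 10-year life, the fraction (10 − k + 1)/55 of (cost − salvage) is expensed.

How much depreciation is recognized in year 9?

$5,624

Depreciable base = $171,860 − $17,200 = $154,660.
Sum of the years' digits = 10+9+8+7+6+5+4+3+2+1 = 55.
Year 1: $154,660 × 10/55 = $28,120. Book value $143,740.
Year 2: $154,660 × 9/55 = $25,308. Book value $118,432.
Year 3: $154,660 × 8/55 = $22,496. Book value $95,936.
Year 4: $154,660 × 7/55 = $19,684. Book value $76,252.
Year 5: $154,660 × 6/55 = $16,872. Book value $59,380.
Year 6: $154,660 × 5/55 = $14,060. Book value $45,320.
Year 7: $154,660 × 4/55 = $11,248. Book value $34,072.
Year 8: $154,660 × 3/55 = $8,436. Book value $25,636.
Year 9: $154,660 × 2/55 = $5,624. Book value $20,012.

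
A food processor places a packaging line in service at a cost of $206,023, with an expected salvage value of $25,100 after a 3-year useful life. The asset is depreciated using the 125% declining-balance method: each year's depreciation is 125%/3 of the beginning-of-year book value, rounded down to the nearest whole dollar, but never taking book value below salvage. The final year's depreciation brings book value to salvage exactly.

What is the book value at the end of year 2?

$70,106

Depreciable base = $206,023 − $25,100 = $180,923.
Year 1: ⌊$206,023 × 125%/3⌋ = $85,842. Book value $120,181.
Year 2: ⌊$120,181 × 125%/3⌋ = $50,075. Book value $70,106.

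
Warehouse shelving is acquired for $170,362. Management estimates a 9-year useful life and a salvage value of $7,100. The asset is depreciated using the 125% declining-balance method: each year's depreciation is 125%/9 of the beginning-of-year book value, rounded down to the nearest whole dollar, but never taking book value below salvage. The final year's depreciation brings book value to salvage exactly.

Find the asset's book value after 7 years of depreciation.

$59,813

Depreciable base = $170,362 − $7,100 = $163,262.
Year 1: ⌊$170,362 × 125%/9⌋ = $23,661. Book value $146,701.
Year 2: ⌊$146,701 × 125%/9⌋ = $20,375. Book value $126,326.
Year 3: ⌊$126,326 × 125%/9⌋ = $17,545. Book value $108,781.
Year 4: ⌊$108,781 × 125%/9⌋ = $15,108. Book value $93,673.
Year 5: ⌊$93,673 × 125%/9⌋ = $13,010. Book value $80,663.
Year 6: ⌊$80,663 × 125%/9⌋ = $11,203. Book value $69,460.
Year 7: ⌊$69,460 × 125%/9⌋ = $9,647. Book value $59,813.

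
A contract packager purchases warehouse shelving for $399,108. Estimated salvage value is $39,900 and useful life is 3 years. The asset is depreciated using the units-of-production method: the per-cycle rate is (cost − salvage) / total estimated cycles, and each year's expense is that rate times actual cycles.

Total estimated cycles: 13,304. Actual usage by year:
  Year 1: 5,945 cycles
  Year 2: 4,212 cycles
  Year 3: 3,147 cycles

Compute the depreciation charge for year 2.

Depreciable base = $399,108 − $39,900 = $359,208.
Rate = $359,208 / 13,304 cycles = $27 per cycle.
Year 1: 5,945 × $27 = $160,515. Book value $238,593.
Year 2: 4,212 × $27 = $113,724. Book value $124,869.

$113,724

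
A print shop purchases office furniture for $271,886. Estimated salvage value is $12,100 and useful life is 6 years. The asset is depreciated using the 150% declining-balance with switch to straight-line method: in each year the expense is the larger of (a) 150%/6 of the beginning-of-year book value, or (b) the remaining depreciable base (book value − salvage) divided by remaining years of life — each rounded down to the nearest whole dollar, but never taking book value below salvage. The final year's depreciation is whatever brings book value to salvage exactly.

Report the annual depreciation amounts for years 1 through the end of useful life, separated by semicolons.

$67,971; $50,978; $38,234; $34,201; $34,201; $34,201

Depreciable base = $271,886 − $12,100 = $259,786.
Year 1: DB = ⌊$271,886 × 150%/6⌋ = $67,971; SL = ⌊$259,786/6⌋ = $43,297 → take DB $67,971. Book value $203,915.
Year 2: DB = ⌊$203,915 × 150%/6⌋ = $50,978; SL = ⌊$191,815/5⌋ = $38,363 → take DB $50,978. Book value $152,937.
Year 3: DB = ⌊$152,937 × 150%/6⌋ = $38,234; SL = ⌊$140,837/4⌋ = $35,209 → take DB $38,234. Book value $114,703.
Year 4: DB = ⌊$114,703 × 150%/6⌋ = $28,675; SL = ⌊$102,603/3⌋ = $34,201 → take SL $34,201. Book value $80,502.
Year 5: DB = ⌊$80,502 × 150%/6⌋ = $20,125; SL = ⌊$68,402/2⌋ = $34,201 → take SL $34,201. Book value $46,301.
Year 6 (final): $46,301 − $12,100 = $34,201. Book value $12,100.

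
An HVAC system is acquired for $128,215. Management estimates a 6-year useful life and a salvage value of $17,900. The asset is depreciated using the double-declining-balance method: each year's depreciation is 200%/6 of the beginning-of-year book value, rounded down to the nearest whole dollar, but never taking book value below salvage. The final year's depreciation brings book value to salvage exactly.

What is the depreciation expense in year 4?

Depreciable base = $128,215 − $17,900 = $110,315.
Year 1: ⌊$128,215 × 200%/6⌋ = $42,738. Book value $85,477.
Year 2: ⌊$85,477 × 200%/6⌋ = $28,492. Book value $56,985.
Year 3: ⌊$56,985 × 200%/6⌋ = $18,995. Book value $37,990.
Year 4: ⌊$37,990 × 200%/6⌋ = $12,663. Book value $25,327.

$12,663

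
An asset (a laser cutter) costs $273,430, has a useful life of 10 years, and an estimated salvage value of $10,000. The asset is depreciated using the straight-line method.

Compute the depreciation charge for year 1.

$26,343

Depreciable base = $273,430 − $10,000 = $263,430.
Annual expense = $263,430 / 10 = $26,343.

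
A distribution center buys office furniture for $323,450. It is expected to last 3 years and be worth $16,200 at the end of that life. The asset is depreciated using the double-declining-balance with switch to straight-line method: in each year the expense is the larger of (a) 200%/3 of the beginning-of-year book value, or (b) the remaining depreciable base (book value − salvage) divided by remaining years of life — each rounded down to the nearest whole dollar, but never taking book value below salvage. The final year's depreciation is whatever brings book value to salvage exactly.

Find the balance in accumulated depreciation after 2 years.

$287,511

Depreciable base = $323,450 − $16,200 = $307,250.
Year 1: DB = ⌊$323,450 × 200%/3⌋ = $215,633; SL = ⌊$307,250/3⌋ = $102,416 → take DB $215,633. Book value $107,817.
Year 2: DB = ⌊$107,817 × 200%/3⌋ = $71,878; SL = ⌊$91,617/2⌋ = $45,808 → take DB $71,878. Book value $35,939.
Accumulated through year 2 = $323,450 − $35,939 = $287,511.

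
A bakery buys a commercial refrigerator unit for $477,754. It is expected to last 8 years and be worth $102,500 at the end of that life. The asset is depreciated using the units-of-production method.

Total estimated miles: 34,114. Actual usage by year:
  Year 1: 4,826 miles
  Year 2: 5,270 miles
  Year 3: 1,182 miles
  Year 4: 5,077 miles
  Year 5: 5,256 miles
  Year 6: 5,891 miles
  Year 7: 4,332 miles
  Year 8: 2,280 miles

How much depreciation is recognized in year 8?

$25,080

Depreciable base = $477,754 − $102,500 = $375,254.
Rate = $375,254 / 34,114 miles = $11 per mile.
Year 1: 4,826 × $11 = $53,086. Book value $424,668.
Year 2: 5,270 × $11 = $57,970. Book value $366,698.
Year 3: 1,182 × $11 = $13,002. Book value $353,696.
Year 4: 5,077 × $11 = $55,847. Book value $297,849.
Year 5: 5,256 × $11 = $57,816. Book value $240,033.
Year 6: 5,891 × $11 = $64,801. Book value $175,232.
Year 7: 4,332 × $11 = $47,652. Book value $127,580.
Year 8: 2,280 × $11 = $25,080. Book value $102,500.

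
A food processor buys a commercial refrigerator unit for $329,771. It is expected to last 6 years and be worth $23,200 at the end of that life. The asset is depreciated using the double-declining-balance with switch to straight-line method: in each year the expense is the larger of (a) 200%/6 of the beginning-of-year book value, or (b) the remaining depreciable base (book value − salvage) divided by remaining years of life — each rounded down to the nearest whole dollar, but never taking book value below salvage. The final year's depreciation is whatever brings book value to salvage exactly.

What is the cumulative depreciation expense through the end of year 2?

Depreciable base = $329,771 − $23,200 = $306,571.
Year 1: DB = ⌊$329,771 × 200%/6⌋ = $109,923; SL = ⌊$306,571/6⌋ = $51,095 → take DB $109,923. Book value $219,848.
Year 2: DB = ⌊$219,848 × 200%/6⌋ = $73,282; SL = ⌊$196,648/5⌋ = $39,329 → take DB $73,282. Book value $146,566.
Accumulated through year 2 = $329,771 − $146,566 = $183,205.

$183,205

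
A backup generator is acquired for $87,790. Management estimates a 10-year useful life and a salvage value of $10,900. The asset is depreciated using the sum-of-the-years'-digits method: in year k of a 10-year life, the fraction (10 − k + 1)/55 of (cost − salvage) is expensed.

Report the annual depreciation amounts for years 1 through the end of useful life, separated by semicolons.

Depreciable base = $87,790 − $10,900 = $76,890.
Sum of the years' digits = 10+9+8+7+6+5+4+3+2+1 = 55.
Year 1: $76,890 × 10/55 = $13,980. Book value $73,810.
Year 2: $76,890 × 9/55 = $12,582. Book value $61,228.
Year 3: $76,890 × 8/55 = $11,184. Book value $50,044.
Year 4: $76,890 × 7/55 = $9,786. Book value $40,258.
Year 5: $76,890 × 6/55 = $8,388. Book value $31,870.
Year 6: $76,890 × 5/55 = $6,990. Book value $24,880.
Year 7: $76,890 × 4/55 = $5,592. Book value $19,288.
Year 8: $76,890 × 3/55 = $4,194. Book value $15,094.
Year 9: $76,890 × 2/55 = $2,796. Book value $12,298.
Year 10: $76,890 × 1/55 = $1,398. Book value $10,900.

$13,980; $12,582; $11,184; $9,786; $8,388; $6,990; $5,592; $4,194; $2,796; $1,398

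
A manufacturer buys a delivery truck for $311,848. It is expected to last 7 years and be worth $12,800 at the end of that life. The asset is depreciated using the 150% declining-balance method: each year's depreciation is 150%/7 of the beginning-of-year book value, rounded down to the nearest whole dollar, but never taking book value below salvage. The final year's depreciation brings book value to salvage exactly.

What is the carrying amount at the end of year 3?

Depreciable base = $311,848 − $12,800 = $299,048.
Year 1: ⌊$311,848 × 150%/7⌋ = $66,824. Book value $245,024.
Year 2: ⌊$245,024 × 150%/7⌋ = $52,505. Book value $192,519.
Year 3: ⌊$192,519 × 150%/7⌋ = $41,254. Book value $151,265.

$151,265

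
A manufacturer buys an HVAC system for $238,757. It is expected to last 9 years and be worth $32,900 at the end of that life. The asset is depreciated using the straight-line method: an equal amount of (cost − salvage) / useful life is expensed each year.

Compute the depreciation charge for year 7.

Depreciable base = $238,757 − $32,900 = $205,857.
Annual expense = $205,857 / 9 = $22,873.

$22,873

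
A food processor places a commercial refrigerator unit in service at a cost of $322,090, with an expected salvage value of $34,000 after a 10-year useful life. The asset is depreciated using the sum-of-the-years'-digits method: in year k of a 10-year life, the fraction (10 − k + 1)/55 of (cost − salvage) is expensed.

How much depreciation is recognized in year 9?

$10,476

Depreciable base = $322,090 − $34,000 = $288,090.
Sum of the years' digits = 10+9+8+7+6+5+4+3+2+1 = 55.
Year 1: $288,090 × 10/55 = $52,380. Book value $269,710.
Year 2: $288,090 × 9/55 = $47,142. Book value $222,568.
Year 3: $288,090 × 8/55 = $41,904. Book value $180,664.
Year 4: $288,090 × 7/55 = $36,666. Book value $143,998.
Year 5: $288,090 × 6/55 = $31,428. Book value $112,570.
Year 6: $288,090 × 5/55 = $26,190. Book value $86,380.
Year 7: $288,090 × 4/55 = $20,952. Book value $65,428.
Year 8: $288,090 × 3/55 = $15,714. Book value $49,714.
Year 9: $288,090 × 2/55 = $10,476. Book value $39,238.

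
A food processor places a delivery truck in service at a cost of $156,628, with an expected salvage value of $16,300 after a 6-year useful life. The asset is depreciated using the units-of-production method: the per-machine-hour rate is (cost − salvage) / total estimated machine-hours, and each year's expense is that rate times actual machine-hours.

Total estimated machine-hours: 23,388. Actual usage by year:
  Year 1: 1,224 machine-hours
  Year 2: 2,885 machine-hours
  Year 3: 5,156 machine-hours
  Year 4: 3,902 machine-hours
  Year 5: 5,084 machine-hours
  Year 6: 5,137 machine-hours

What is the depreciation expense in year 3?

Depreciable base = $156,628 − $16,300 = $140,328.
Rate = $140,328 / 23,388 machine-hours = $6 per machine-hour.
Year 1: 1,224 × $6 = $7,344. Book value $149,284.
Year 2: 2,885 × $6 = $17,310. Book value $131,974.
Year 3: 5,156 × $6 = $30,936. Book value $101,038.

$30,936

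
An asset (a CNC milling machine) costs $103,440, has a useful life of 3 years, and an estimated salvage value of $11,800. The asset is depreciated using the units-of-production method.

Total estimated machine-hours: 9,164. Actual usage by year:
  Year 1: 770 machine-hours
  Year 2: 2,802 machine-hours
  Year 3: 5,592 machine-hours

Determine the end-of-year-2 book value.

$67,720

Depreciable base = $103,440 − $11,800 = $91,640.
Rate = $91,640 / 9,164 machine-hours = $10 per machine-hour.
Year 1: 770 × $10 = $7,700. Book value $95,740.
Year 2: 2,802 × $10 = $28,020. Book value $67,720.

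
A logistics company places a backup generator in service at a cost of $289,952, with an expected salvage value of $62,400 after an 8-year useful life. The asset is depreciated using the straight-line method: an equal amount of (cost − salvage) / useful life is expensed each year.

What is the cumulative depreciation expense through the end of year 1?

Depreciable base = $289,952 − $62,400 = $227,552.
Annual expense = $227,552 / 8 = $28,444.
End of year 1: book value $261,508.
Accumulated through year 1 = $289,952 − $261,508 = $28,444.

$28,444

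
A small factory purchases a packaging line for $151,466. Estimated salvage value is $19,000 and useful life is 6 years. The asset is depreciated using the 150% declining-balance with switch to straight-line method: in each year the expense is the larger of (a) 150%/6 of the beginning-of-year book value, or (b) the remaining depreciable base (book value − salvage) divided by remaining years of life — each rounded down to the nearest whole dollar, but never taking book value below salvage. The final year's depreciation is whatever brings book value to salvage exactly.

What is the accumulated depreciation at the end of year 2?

$66,266

Depreciable base = $151,466 − $19,000 = $132,466.
Year 1: DB = ⌊$151,466 × 150%/6⌋ = $37,866; SL = ⌊$132,466/6⌋ = $22,077 → take DB $37,866. Book value $113,600.
Year 2: DB = ⌊$113,600 × 150%/6⌋ = $28,400; SL = ⌊$94,600/5⌋ = $18,920 → take DB $28,400. Book value $85,200.
Accumulated through year 2 = $151,466 − $85,200 = $66,266.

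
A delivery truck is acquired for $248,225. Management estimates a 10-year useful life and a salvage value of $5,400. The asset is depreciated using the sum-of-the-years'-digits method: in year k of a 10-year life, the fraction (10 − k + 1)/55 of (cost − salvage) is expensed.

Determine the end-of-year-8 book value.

$18,645

Depreciable base = $248,225 − $5,400 = $242,825.
Sum of the years' digits = 10+9+8+7+6+5+4+3+2+1 = 55.
Year 1: $242,825 × 10/55 = $44,150. Book value $204,075.
Year 2: $242,825 × 9/55 = $39,735. Book value $164,340.
Year 3: $242,825 × 8/55 = $35,320. Book value $129,020.
Year 4: $242,825 × 7/55 = $30,905. Book value $98,115.
Year 5: $242,825 × 6/55 = $26,490. Book value $71,625.
Year 6: $242,825 × 5/55 = $22,075. Book value $49,550.
Year 7: $242,825 × 4/55 = $17,660. Book value $31,890.
Year 8: $242,825 × 3/55 = $13,245. Book value $18,645.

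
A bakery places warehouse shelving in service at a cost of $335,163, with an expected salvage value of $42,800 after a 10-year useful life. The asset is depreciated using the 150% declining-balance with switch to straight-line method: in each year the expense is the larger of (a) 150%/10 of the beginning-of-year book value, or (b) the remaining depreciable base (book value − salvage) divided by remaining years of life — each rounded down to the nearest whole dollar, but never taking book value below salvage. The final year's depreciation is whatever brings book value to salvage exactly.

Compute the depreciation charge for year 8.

$20,902

Depreciable base = $335,163 − $42,800 = $292,363.
Year 1: DB = ⌊$335,163 × 150%/10⌋ = $50,274; SL = ⌊$292,363/10⌋ = $29,236 → take DB $50,274. Book value $284,889.
Year 2: DB = ⌊$284,889 × 150%/10⌋ = $42,733; SL = ⌊$242,089/9⌋ = $26,898 → take DB $42,733. Book value $242,156.
Year 3: DB = ⌊$242,156 × 150%/10⌋ = $36,323; SL = ⌊$199,356/8⌋ = $24,919 → take DB $36,323. Book value $205,833.
Year 4: DB = ⌊$205,833 × 150%/10⌋ = $30,874; SL = ⌊$163,033/7⌋ = $23,290 → take DB $30,874. Book value $174,959.
Year 5: DB = ⌊$174,959 × 150%/10⌋ = $26,243; SL = ⌊$132,159/6⌋ = $22,026 → take DB $26,243. Book value $148,716.
Year 6: DB = ⌊$148,716 × 150%/10⌋ = $22,307; SL = ⌊$105,916/5⌋ = $21,183 → take DB $22,307. Book value $126,409.
Year 7: DB = ⌊$126,409 × 150%/10⌋ = $18,961; SL = ⌊$83,609/4⌋ = $20,902 → take SL $20,902. Book value $105,507.
Year 8: DB = ⌊$105,507 × 150%/10⌋ = $15,826; SL = ⌊$62,707/3⌋ = $20,902 → take SL $20,902. Book value $84,605.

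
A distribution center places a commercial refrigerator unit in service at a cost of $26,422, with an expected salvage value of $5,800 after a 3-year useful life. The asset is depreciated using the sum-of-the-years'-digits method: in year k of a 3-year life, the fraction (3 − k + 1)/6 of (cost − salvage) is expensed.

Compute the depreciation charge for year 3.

$3,437

Depreciable base = $26,422 − $5,800 = $20,622.
Sum of the years' digits = 3+2+1 = 6.
Year 1: $20,622 × 3/6 = $10,311. Book value $16,111.
Year 2: $20,622 × 2/6 = $6,874. Book value $9,237.
Year 3: $20,622 × 1/6 = $3,437. Book value $5,800.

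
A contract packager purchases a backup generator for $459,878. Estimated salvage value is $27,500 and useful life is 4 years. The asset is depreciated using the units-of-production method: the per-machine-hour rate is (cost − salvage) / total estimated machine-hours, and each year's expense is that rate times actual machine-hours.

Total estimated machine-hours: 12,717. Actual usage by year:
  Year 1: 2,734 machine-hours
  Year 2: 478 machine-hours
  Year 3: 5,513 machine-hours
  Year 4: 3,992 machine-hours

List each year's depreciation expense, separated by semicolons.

Depreciable base = $459,878 − $27,500 = $432,378.
Rate = $432,378 / 12,717 machine-hours = $34 per machine-hour.
Year 1: 2,734 × $34 = $92,956. Book value $366,922.
Year 2: 478 × $34 = $16,252. Book value $350,670.
Year 3: 5,513 × $34 = $187,442. Book value $163,228.
Year 4: 3,992 × $34 = $135,728. Book value $27,500.

$92,956; $16,252; $187,442; $135,728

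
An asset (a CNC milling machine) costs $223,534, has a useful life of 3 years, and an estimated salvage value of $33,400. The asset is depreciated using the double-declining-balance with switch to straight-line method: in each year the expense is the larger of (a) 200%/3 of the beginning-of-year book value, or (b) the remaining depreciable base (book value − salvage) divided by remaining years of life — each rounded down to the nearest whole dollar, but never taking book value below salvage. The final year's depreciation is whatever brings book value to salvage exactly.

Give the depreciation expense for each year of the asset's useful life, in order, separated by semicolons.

Depreciable base = $223,534 − $33,400 = $190,134.
Year 1: DB = ⌊$223,534 × 200%/3⌋ = $149,022; SL = ⌊$190,134/3⌋ = $63,378 → take DB $149,022. Book value $74,512.
Year 2: DB = ⌊$74,512 × 200%/3⌋ = $49,674; SL = ⌊$41,112/2⌋ = $20,556 → take DB $49,674, capped at $41,112. Book value $33,400.
Year 3 (final): $33,400 − $33,400 = $0. Book value $33,400.

$149,022; $41,112; $0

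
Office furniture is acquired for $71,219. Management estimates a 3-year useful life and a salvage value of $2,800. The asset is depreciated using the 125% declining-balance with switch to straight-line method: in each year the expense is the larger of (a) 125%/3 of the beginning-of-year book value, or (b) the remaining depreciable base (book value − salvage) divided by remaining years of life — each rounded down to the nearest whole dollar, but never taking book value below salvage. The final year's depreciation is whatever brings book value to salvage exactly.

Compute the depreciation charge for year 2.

$19,372

Depreciable base = $71,219 − $2,800 = $68,419.
Year 1: DB = ⌊$71,219 × 125%/3⌋ = $29,674; SL = ⌊$68,419/3⌋ = $22,806 → take DB $29,674. Book value $41,545.
Year 2: DB = ⌊$41,545 × 125%/3⌋ = $17,310; SL = ⌊$38,745/2⌋ = $19,372 → take SL $19,372. Book value $22,173.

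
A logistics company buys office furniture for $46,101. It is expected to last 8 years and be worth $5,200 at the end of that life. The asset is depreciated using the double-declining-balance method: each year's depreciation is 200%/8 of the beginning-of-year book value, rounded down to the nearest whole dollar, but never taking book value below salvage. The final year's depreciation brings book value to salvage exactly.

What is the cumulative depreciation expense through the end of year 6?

Depreciable base = $46,101 − $5,200 = $40,901.
Year 1: ⌊$46,101 × 200%/8⌋ = $11,525. Book value $34,576.
Year 2: ⌊$34,576 × 200%/8⌋ = $8,644. Book value $25,932.
Year 3: ⌊$25,932 × 200%/8⌋ = $6,483. Book value $19,449.
Year 4: ⌊$19,449 × 200%/8⌋ = $4,862. Book value $14,587.
Year 5: ⌊$14,587 × 200%/8⌋ = $3,646. Book value $10,941.
Year 6: ⌊$10,941 × 200%/8⌋ = $2,735. Book value $8,206.
Accumulated through year 6 = $46,101 − $8,206 = $37,895.

$37,895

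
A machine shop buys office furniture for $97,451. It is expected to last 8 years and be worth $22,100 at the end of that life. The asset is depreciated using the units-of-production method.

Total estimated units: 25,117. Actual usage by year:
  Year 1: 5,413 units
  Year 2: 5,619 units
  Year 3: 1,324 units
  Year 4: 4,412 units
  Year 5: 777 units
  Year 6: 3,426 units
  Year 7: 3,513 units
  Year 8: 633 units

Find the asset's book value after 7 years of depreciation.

Depreciable base = $97,451 − $22,100 = $75,351.
Rate = $75,351 / 25,117 units = $3 per unit.
Year 1: 5,413 × $3 = $16,239. Book value $81,212.
Year 2: 5,619 × $3 = $16,857. Book value $64,355.
Year 3: 1,324 × $3 = $3,972. Book value $60,383.
Year 4: 4,412 × $3 = $13,236. Book value $47,147.
Year 5: 777 × $3 = $2,331. Book value $44,816.
Year 6: 3,426 × $3 = $10,278. Book value $34,538.
Year 7: 3,513 × $3 = $10,539. Book value $23,999.

$23,999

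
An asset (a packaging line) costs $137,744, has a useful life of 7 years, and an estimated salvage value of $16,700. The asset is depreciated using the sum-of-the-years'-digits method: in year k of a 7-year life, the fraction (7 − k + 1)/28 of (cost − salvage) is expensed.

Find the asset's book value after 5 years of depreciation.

Depreciable base = $137,744 − $16,700 = $121,044.
Sum of the years' digits = 7+6+5+4+3+2+1 = 28.
Year 1: $121,044 × 7/28 = $30,261. Book value $107,483.
Year 2: $121,044 × 6/28 = $25,938. Book value $81,545.
Year 3: $121,044 × 5/28 = $21,615. Book value $59,930.
Year 4: $121,044 × 4/28 = $17,292. Book value $42,638.
Year 5: $121,044 × 3/28 = $12,969. Book value $29,669.

$29,669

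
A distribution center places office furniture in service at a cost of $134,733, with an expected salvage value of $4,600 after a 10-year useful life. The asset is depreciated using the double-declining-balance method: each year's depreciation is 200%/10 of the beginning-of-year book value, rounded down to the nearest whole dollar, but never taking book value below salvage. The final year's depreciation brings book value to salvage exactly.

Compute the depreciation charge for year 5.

Depreciable base = $134,733 − $4,600 = $130,133.
Year 1: ⌊$134,733 × 200%/10⌋ = $26,946. Book value $107,787.
Year 2: ⌊$107,787 × 200%/10⌋ = $21,557. Book value $86,230.
Year 3: ⌊$86,230 × 200%/10⌋ = $17,246. Book value $68,984.
Year 4: ⌊$68,984 × 200%/10⌋ = $13,796. Book value $55,188.
Year 5: ⌊$55,188 × 200%/10⌋ = $11,037. Book value $44,151.

$11,037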